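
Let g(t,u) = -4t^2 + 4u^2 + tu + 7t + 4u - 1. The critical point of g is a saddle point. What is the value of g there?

3/5

∂g/∂t = -8t + u + 7 = 0 and ∂g/∂u = t + 8u + 4 = 0, so (t, u) = (4/5, -3/5).
The Hessian has g_{tt} = -8, g_{uu} = 8, g_{tu} = 1, giving D = -65 < 0, so the point is a saddle point.
g(4/5, -3/5) = 3/5.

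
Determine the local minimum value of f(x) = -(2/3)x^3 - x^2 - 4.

f'(x) = -2x^2 - 2x. Setting f'(x) = 0 gives x ∈ {-1, 0}.
Since f''(x) = -4x - 2, we get f''(-1) = 2 > 0 ⇒ local minimum; f''(0) = -2 < 0 ⇒ local maximum.
The local minimum is f(-1) = -13/3.

-13/3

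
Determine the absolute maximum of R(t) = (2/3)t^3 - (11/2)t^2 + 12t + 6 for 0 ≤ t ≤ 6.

24

R'(t) = 2t^2 - 11t + 12, which vanishes at t = 3/2 and t = 4.
Evaluating at the critical points and endpoints: R(0) = 6,  R(3/2) = 111/8,  R(4) = 26/3,  R(6) = 24.
So the maximum is R(6) = 24.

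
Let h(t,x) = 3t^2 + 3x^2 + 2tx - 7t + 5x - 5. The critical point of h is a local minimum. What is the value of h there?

-113/8

∂h/∂t = 6t + 2x - 7 = 0 and ∂h/∂x = 2t + 6x + 5 = 0, so (t, x) = (13/8, -11/8).
The Hessian has h_{tt} = 6, h_{xx} = 6, h_{tx} = 2, giving D = 32 > 0 with h_{tt} > 0, so the point is a local minimum.
h(13/8, -11/8) = -113/8.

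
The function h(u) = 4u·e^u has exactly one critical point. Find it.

By the product rule, h'(u) = (4u + 4)·e^u. Since e^u > 0, the only critical point is u = -1.
h''(-1) has the same sign as 4 > 0, so this is a local minimum.
h(-1) = (-4)·e^(-1) ≈ -1.4715.

-1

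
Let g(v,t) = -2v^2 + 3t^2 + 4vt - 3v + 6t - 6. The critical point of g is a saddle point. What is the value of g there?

∂g/∂v = -4v + 4t - 3 = 0 and ∂g/∂t = 4v + 6t + 6 = 0, so (v, t) = (-21/20, -3/10).
The Hessian has g_{vv} = -4, g_{tt} = 6, g_{vt} = 4, giving D = -40 < 0, so the point is a saddle point.
g(-21/20, -3/10) = -213/40.

-213/40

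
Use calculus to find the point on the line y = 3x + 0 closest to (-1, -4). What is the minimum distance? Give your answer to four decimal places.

0.3162

Minimize D(x)^2 = (x + 1)^2 + (3x + 4)^2.
d/dx[D^2] = 2(x + 1) + 2·3·(3x + 4) = 0 ⇒ x = -13/10.
Then y = -39/10 and the distance is √(1/10) ≈ 0.3162.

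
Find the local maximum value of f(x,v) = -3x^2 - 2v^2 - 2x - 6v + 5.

59/6

∂f/∂x = -6x - 2 = 0 and ∂f/∂v = -4v - 6 = 0, so (x, v) = (-1/3, -3/2).
The Hessian has f_{xx} = -6, f_{vv} = -4, f_{xv} = 0, giving D = 24 > 0 with f_{xx} < 0, so the point is a local maximum.
f(-1/3, -3/2) = 59/6.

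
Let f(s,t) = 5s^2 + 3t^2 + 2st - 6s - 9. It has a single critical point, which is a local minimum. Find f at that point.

∂f/∂s = 10s + 2t - 6 = 0 and ∂f/∂t = 2s + 6t = 0, so (s, t) = (9/14, -3/14).
The Hessian has f_{ss} = 10, f_{tt} = 6, f_{st} = 2, giving D = 56 > 0 with f_{ss} > 0, so the point is a local minimum.
f(9/14, -3/14) = -153/14.

-153/14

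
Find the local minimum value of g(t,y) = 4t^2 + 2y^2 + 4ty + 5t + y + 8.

47/8

∂g/∂t = 8t + 4y + 5 = 0 and ∂g/∂y = 4t + 4y + 1 = 0, so (t, y) = (-1, 3/4).
The Hessian has g_{tt} = 8, g_{yy} = 4, g_{ty} = 4, giving D = 16 > 0 with g_{tt} > 0, so the point is a local minimum.
g(-1, 3/4) = 47/8.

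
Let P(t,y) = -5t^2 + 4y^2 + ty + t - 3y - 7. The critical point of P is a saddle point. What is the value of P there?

∂P/∂t = -10t + y + 1 = 0 and ∂P/∂y = t + 8y - 3 = 0, so (t, y) = (11/81, 29/81).
The Hessian has P_{tt} = -10, P_{yy} = 8, P_{ty} = 1, giving D = -81 < 0, so the point is a saddle point.
P(11/81, 29/81) = -605/81.

-605/81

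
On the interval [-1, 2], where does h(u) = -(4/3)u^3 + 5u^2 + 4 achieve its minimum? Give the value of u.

The derivative is -4u^2 + 10u, whose only zero in [-1, 2] is u = 0.
Evaluating at the critical points and endpoints: h(-1) = 31/3,  h(0) = 4,  h(2) = 40/3.
So the minimum is h(0) = 4.

0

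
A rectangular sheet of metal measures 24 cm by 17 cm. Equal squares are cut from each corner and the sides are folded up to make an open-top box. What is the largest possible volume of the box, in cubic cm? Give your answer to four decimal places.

597.2053

With cut size x, the volume is V(x) = x(24 − 2x)(17 − 2x) for 0 < x < 8.5.
V'(x) = 12x^2 − 164x + 408. Setting V'(x) = 0 gives x ≈ 3.2704 (the root in (0, 8.5)).
V''(x) = 24x − 164 is negative there, so this is the maximum; V ≈ 597.2053.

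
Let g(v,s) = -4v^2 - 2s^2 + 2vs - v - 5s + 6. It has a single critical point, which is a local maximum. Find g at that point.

∂g/∂v = -8v + 2s - 1 = 0 and ∂g/∂s = 2v - 4s - 5 = 0, so (v, s) = (-1/2, -3/2).
The Hessian has g_{vv} = -8, g_{ss} = -4, g_{vs} = 2, giving D = 28 > 0 with g_{vv} < 0, so the point is a local maximum.
g(-1/2, -3/2) = 10.

10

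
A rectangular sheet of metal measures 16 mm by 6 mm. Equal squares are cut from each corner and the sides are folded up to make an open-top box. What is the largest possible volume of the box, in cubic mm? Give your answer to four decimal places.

With cut size x, the volume is V(x) = x(16 − 2x)(6 − 2x) for 0 < x < 3.
V'(x) = 12x^2 − 88x + 96. Setting V'(x) = 0 gives x ≈ 1.3333 (the root in (0, 3)).
V''(x) = 24x − 88 is negative there, so this is the maximum; V ≈ 59.2593.

59.2593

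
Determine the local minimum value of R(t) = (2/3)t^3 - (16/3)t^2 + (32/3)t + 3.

3

R'(t) = 2t^2 - (32/3)t + 32/3 = 0 at t = 4/3, 4.
Since R''(t) = 4t - 32/3, we get R''(4/3) = -16/3 < 0 ⇒ local maximum; R''(4) = 16/3 > 0 ⇒ local minimum.
The local minimum is R(4) = 3.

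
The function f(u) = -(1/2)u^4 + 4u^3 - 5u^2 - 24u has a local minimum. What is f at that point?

f'(u) = -2u^3 + 12u^2 - 10u - 24. Setting f'(u) = 0 gives u ∈ {-1, 3, 4}.
f''(u) = -6u^2 + 24u - 10. f''(-1) = -40 < 0 ⇒ local maximum; f''(3) = 8 > 0 ⇒ local minimum; f''(4) = -10 < 0 ⇒ local maximum.
Thus f has its local minimum at u = 3, with value -99/2.

-99/2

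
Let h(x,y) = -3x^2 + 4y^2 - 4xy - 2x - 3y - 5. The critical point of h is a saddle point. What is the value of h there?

-307/64

∂h/∂x = -6x - 4y - 2 = 0 and ∂h/∂y = -4x + 8y - 3 = 0, so (x, y) = (-7/16, 5/32).
The Hessian has h_{xx} = -6, h_{yy} = 8, h_{xy} = -4, giving D = -64 < 0, so the point is a saddle point.
h(-7/16, 5/32) = -307/64.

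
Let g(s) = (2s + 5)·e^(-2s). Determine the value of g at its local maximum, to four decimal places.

Differentiating with the product rule gives g'(s) = (-4s - 8)·e^(-2s). Since e^(-2s) > 0, the only critical point is s = -2.
g''(-2) has the same sign as -4 < 0, so this is a local maximum.
g(-2) = (1)·e^(4) ≈ 54.5982.

54.5982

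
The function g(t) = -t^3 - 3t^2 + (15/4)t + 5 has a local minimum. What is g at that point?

-15/2

g'(t) = -3t^2 - 6t + 15/4. Setting g'(t) = 0 gives t ∈ {-5/2, 1/2}.
Since g''(t) = -6t - 6, we get g''(-5/2) = 9 > 0 ⇒ local minimum; g''(1/2) = -9 < 0 ⇒ local maximum.
Thus g has its local minimum at t = -5/2, with value -15/2.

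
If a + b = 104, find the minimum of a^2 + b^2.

5408

With a + b = 104, a^2 + b^2 = a^2 + (104 − a)^2.
The derivative 2a − 2(104 − a) = 4a − 208 vanishes at a = 52; second derivative 4 > 0, a minimum.
The minimum is 2·(52)^2 = 5408.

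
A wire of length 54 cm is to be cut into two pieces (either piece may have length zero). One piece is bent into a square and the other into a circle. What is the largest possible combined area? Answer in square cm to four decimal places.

Let x be the length used for the square. Square side x/4; circle radius (54−x)/(2π).
A(x) = (x/4)² + π·((54−x)/(2π))² = x²/16 + (54−x)²/(4π) for 0 ≤ x ≤ 54. A'(x) = x/8 − (54−x)/(2π) = 0 gives x = 4·54/(π+4) ≈ 30.2454.
A'' > 0, so the interior critical point is a minimum; the maximum is at an endpoint. A(0) = 232.0479 and A(54) = 182.2500, so the largest area is 232.0479.

232.0479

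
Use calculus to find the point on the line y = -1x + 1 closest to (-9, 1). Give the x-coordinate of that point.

-9/2

Minimize D(x)^2 = (x + 9)^2 + (-x)^2.
d/dx[D^2] = 2(x + 9) + 2·(-1)·(-x) = 0 ⇒ x = -9/2.
Then y = 11/2 and the distance is √(81/2) ≈ 6.3640.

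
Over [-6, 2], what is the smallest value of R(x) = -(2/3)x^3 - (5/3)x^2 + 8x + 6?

-15

Differentiating, R'(x) = -2x^2 - (10/3)x + 8; which vanishes at x = -3 and x = 4/3.
Candidates: R(-6) = 42, R(-3) = -15, R(4/3) = 982/81, R(2) = 10.
So the minimum is R(-3) = -15.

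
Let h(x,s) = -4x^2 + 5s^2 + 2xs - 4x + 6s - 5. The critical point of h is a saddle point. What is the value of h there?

-109/21

∂h/∂x = -8x + 2s - 4 = 0 and ∂h/∂s = 2x + 10s + 6 = 0, so (x, s) = (-13/21, -10/21).
The Hessian has h_{xx} = -8, h_{ss} = 10, h_{xs} = 2, giving D = -84 < 0, so the point is a saddle point.
h(-13/21, -10/21) = -109/21.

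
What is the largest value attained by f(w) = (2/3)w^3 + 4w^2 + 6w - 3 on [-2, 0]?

-3

f'(w) = 2w^2 + 8w + 6, whose only zero in [-2, 0] is w = -1.
Compare values at every candidate in [-2, 0]: f(-2) = -13/3, f(-1) = -17/3, f(0) = -3.
So the maximum is f(0) = -3.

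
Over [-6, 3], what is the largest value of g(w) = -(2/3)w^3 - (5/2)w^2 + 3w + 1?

g'(w) = -2w^2 - 5w + 3, which vanishes at w = -3 and w = 1/2.
Candidates: g(-6) = 37; g(-3) = -25/2; g(1/2) = 43/24; g(3) = -61/2.
The maximum over the interval is 37, attained at w = -6.

37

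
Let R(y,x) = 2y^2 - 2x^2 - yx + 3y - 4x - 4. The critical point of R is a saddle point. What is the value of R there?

-66/17

∂R/∂y = 4y - x + 3 = 0 and ∂R/∂x = -y - 4x - 4 = 0, so (y, x) = (-16/17, -13/17).
The Hessian has R_{yy} = 4, R_{xx} = -4, R_{yx} = -1, giving D = -17 < 0, so the point is a saddle point.
R(-16/17, -13/17) = -66/17.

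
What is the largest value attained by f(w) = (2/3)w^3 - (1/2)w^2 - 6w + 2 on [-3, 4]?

38/3

The derivative is 2w^2 - w - 6, which vanishes at w = -3/2 and w = 2.
Evaluating at the critical points and endpoints: f(-3) = -5/2, f(-3/2) = 61/8, f(2) = -20/3, f(4) = 38/3.
Hence the absolute maximum is 38/3 at w = 4.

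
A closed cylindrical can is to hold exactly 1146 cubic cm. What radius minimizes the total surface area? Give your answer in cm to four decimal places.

With radius r and height h, πr²h = 1146 so h = 1146/(πr²), and S(r) = 2πr² + 2πrh = 2πr² + 2·1146/r.
S'(r) = 4πr − 2·1146/r² = 0 ⇒ r³ = 1146/(2π), so r ≈ 5.6711 and h = 2r ≈ 11.3422.
S''(r) = 4π + 4·1146/r³ > 0, so this is the minimum; S ≈ 606.2303.

5.6711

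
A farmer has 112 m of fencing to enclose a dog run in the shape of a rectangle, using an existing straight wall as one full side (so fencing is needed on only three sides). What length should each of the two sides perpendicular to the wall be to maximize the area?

Let the sides perpendicular to the wall have length x and the parallel side y, so 2x + y = 112 and the area is A = xy = x(112 − 2x).
A'(x) = 112 − 4x = 0 gives x = 28, and A''(x) = −4 < 0 confirms a maximum.
Then y = 112 − 2·28 = 56 and A = 1568.

28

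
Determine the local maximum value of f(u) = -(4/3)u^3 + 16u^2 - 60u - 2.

Critical points: f'(u) = -4u^2 + 32u - 60 vanishes at u = 3, 5.
Since f''(u) = -8u + 32, we get f''(3) = 8 > 0 ⇒ local minimum; f''(5) = -8 < 0 ⇒ local maximum.
Thus f has its local maximum at u = 5, with value -206/3.

-206/3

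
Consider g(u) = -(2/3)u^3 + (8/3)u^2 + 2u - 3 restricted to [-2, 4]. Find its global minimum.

Differentiating, g'(u) = -2u^2 + (16/3)u + 2; which vanishes at u = -1/3 and u = 3.
Candidates: g(-2) = 9,  g(-1/3) = -271/81,  g(3) = 9,  g(4) = 5.
The minimum over the interval is -271/81, attained at u = -1/3.

-271/81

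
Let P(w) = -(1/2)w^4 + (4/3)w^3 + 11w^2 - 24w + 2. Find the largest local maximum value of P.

P'(w) = -2w^3 + 4w^2 + 22w - 24 = 0 at w = -3, 1, 4.
P''(w) = -6w^2 + 8w + 22. P''(-3) = -56 < 0 ⇒ local maximum; P''(1) = 24 > 0 ⇒ local minimum; P''(4) = -42 < 0 ⇒ local maximum.
So the largest local maximum value is P(-3) = 193/2.

193/2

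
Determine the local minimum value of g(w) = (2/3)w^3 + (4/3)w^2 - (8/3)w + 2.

Critical points: g'(w) = 2w^2 + (8/3)w - 8/3 vanishes at w = -2, 2/3.
Second-derivative test with g''(w) = 4w + 8/3: g''(-2) = -16/3 < 0 ⇒ local maximum; g''(2/3) = 16/3 > 0 ⇒ local minimum.
The local minimum is g(2/3) = 82/81.

82/81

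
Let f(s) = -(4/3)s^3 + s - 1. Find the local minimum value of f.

f'(s) = -4s^2 + 1 = 0 at s = -1/2, 1/2.
f''(s) = -8s. f''(-1/2) = 4 > 0 ⇒ local minimum; f''(1/2) = -4 < 0 ⇒ local maximum.
Thus f has its local minimum at s = -1/2, with value -4/3.

-4/3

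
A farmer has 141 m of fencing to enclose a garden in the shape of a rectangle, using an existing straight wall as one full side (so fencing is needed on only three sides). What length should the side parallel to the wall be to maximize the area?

141/2

Let the sides perpendicular to the wall have length x and the parallel side y, so 2x + y = 141 and the area is A = xy = x(141 − 2x).
A'(x) = 141 − 4x = 0 gives x = 141/4, and A''(x) = −4 < 0 confirms a maximum.
Then y = 141 − 2·141/4 = 141/2 and A = 19881/8.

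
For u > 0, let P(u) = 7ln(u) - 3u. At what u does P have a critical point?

7/3

P'(u) = 7/u − 3 = 0 gives u = 7/3.
P''(u) = -7/u², which is negative for u > 0, so this is a local maximum.
P(7/3) = 7·ln(7/3) - 7 ≈ -1.0689.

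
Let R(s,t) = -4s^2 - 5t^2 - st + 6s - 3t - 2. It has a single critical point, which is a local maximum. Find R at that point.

∂R/∂s = -8s - t + 6 = 0 and ∂R/∂t = -s - 10t - 3 = 0, so (s, t) = (63/79, -30/79).
The Hessian has R_{ss} = -8, R_{tt} = -10, R_{st} = -1, giving D = 79 > 0 with R_{ss} < 0, so the point is a local maximum.
R(63/79, -30/79) = 76/79.

76/79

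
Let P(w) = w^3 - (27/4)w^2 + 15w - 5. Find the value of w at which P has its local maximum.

P'(w) = 3w^2 - (27/2)w + 15 = 0 at w = 2, 5/2.
Since P''(w) = 6w - 27/2, we get P''(2) = -3/2 < 0 ⇒ local maximum; P''(5/2) = 3/2 > 0 ⇒ local minimum.
Thus P has its local maximum at w = 2, with value 6.

2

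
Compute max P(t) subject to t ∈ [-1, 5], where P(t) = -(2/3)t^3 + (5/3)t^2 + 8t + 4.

P'(t) = -2t^2 + (10/3)t + 8, whose only zero in [-1, 5] is t = 3.
Candidates: P(-1) = -5/3; P(3) = 25; P(5) = 7/3.
Hence the absolute maximum is 25 at t = 3.

25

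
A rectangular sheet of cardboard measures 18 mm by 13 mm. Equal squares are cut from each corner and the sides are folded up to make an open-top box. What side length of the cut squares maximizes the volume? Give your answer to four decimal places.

With cut size x, the volume is V(x) = x(18 − 2x)(13 − 2x) for 0 < x < 6.5.
V'(x) = 12x^2 − 124x + 234. Setting V'(x) = 0 gives x ≈ 2.4844 (the root in (0, 6.5)).
V''(x) = 24x − 124 is negative there, so this is the maximum; V ≈ 260.0078.

2.4844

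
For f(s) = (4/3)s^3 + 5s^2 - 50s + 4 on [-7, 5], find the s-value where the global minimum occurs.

f'(s) = 4s^2 + 10s - 50, which vanishes at s = -5 and s = 5/2.
Evaluating at the critical points and endpoints: f(-7) = 425/3,  f(-5) = 637/3,  f(5/2) = -827/12,  f(5) = 137/3.
The minimum over the interval is -827/12, attained at s = 5/2.

5/2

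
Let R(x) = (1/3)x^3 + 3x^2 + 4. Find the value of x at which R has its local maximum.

-6

Critical points: R'(x) = x^2 + 6x vanishes at x = -6, 0.
Second-derivative test with R''(x) = 2x + 6: R''(-6) = -6 < 0 ⇒ local maximum; R''(0) = 6 > 0 ⇒ local minimum.
Thus R has its local maximum at x = -6, with value 40.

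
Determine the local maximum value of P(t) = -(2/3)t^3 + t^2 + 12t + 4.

31

Critical points: P'(t) = -2t^2 + 2t + 12 vanishes at t = -2, 3.
P''(t) = -4t + 2. P''(-2) = 10 > 0 ⇒ local minimum; P''(3) = -10 < 0 ⇒ local maximum.
The local maximum is P(3) = 31.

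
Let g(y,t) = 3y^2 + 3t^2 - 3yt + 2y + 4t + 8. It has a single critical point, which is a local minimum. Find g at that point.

∂g/∂y = 6y - 3t + 2 = 0 and ∂g/∂t = -3y + 6t + 4 = 0, so (y, t) = (-8/9, -10/9).
The Hessian has g_{yy} = 6, g_{tt} = 6, g_{yt} = -3, giving D = 27 > 0 with g_{yy} > 0, so the point is a local minimum.
g(-8/9, -10/9) = 44/9.

44/9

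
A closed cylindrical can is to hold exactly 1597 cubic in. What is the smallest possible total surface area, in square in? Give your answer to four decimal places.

With radius r and height h, πr²h = 1597 so h = 1597/(πr²), and S(r) = 2πr² + 2πrh = 2πr² + 2·1597/r.
S'(r) = 4πr − 2·1597/r² = 0 ⇒ r³ = 1597/(2π), so r ≈ 6.3344 and h = 2r ≈ 12.6689.
S''(r) = 4π + 4·1597/r³ > 0, so this is the minimum; S ≈ 756.3413.

756.3413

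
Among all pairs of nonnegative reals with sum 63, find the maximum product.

With x + y = 63, the product is P(x) = x(63 − x).
P'(x) = 63 − 2x = 0 gives x = 63/2; P'' = −2 < 0, so this is the maximum.
P = 63/2·63/2 = 3969/4.

3969/4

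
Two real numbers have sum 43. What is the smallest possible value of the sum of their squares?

With a + b = 43, a^2 + b^2 = a^2 + (43 − a)^2.
The derivative 2a − 2(43 − a) = 4a − 86 vanishes at a = 43/2; second derivative 4 > 0, a minimum.
The minimum is 2·(43/2)^2 = 1849/2.

1849/2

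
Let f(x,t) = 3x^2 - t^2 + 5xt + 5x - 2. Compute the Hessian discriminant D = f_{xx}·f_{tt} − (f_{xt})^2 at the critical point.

-37

∂f/∂x = 6x + 5t + 5 = 0 and ∂f/∂t = 5x - 2t = 0, so (x, t) = (-10/37, -25/37).
The Hessian has f_{xx} = 6, f_{tt} = -2, f_{xt} = 5, giving D = -37 < 0, so the point is a saddle point.
D = (6)·(-2) − (5)^2 = -37.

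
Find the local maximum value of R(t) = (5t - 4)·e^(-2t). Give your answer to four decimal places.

Differentiating with the product rule gives R'(t) = (-10t + 13)·e^(-2t). Since e^(-2t) > 0, the only critical point is t = 13/10.
R''(13/10) has the same sign as -10 < 0, so this is a local maximum.
R(13/10) = (5/2)·e^(-13/5) ≈ 0.1857.

0.1857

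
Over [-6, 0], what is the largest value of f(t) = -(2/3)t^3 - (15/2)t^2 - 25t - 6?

481/24

f'(t) = -2t^2 - 15t - 25, which vanishes at t = -5 and t = -5/2.
Candidates: f(-6) = 18, f(-5) = 89/6, f(-5/2) = 481/24, f(0) = -6.
Hence the absolute maximum is 481/24 at t = -5/2.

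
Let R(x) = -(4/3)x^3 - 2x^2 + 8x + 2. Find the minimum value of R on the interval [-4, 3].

Differentiating, R'(x) = -4x^2 - 4x + 8; which vanishes at x = -2 and x = 1.
Evaluating at the critical points and endpoints: R(-4) = 70/3, R(-2) = -34/3, R(1) = 20/3, R(3) = -28.
So the minimum is R(3) = -28.

-28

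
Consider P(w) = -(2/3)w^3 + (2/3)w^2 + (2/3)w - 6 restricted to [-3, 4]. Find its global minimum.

Differentiating, P'(w) = -2w^2 + (4/3)w + 2/3; which vanishes at w = -1/3 and w = 1.
Compare values at every candidate in [-3, 4]: P(-3) = 16, P(-1/3) = -496/81, P(1) = -16/3, P(4) = -106/3.
The minimum over the interval is -106/3, attained at w = 4.

-106/3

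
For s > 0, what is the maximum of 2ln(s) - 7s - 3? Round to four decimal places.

-7.5055

h'(s) = 2/s − 7 = 0 gives s = 2/7.
h''(s) = -2/s², which is negative for s > 0, so this is a local maximum.
h(2/7) = 2·ln(2/7) - 2 - 3 ≈ -7.5055.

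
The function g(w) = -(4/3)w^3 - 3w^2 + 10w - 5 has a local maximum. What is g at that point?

g'(w) = -4w^2 - 6w + 10. Setting g'(w) = 0 gives w ∈ {-5/2, 1}.
Second-derivative test with g''(w) = -8w - 6: g''(-5/2) = 14 > 0 ⇒ local minimum; g''(1) = -14 < 0 ⇒ local maximum.
Thus g has its local maximum at w = 1, with value 2/3.

2/3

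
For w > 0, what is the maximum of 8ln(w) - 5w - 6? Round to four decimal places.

P'(w) = 8/w − 5 = 0 gives w = 8/5.
P''(w) = -8/w², which is negative for w > 0, so this is a local maximum.
P(8/5) = 8·ln(8/5) - 8 - 6 ≈ -10.2400.

-10.2400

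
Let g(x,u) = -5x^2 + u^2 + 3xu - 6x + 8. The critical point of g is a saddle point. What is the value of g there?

∂g/∂x = -10x + 3u - 6 = 0 and ∂g/∂u = 3x + 2u = 0, so (x, u) = (-12/29, 18/29).
The Hessian has g_{xx} = -10, g_{uu} = 2, g_{xu} = 3, giving D = -29 < 0, so the point is a saddle point.
g(-12/29, 18/29) = 268/29.

268/29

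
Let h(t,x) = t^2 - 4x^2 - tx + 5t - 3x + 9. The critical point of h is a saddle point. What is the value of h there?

∂h/∂t = 2t - x + 5 = 0 and ∂h/∂x = -t - 8x - 3 = 0, so (t, x) = (-43/17, -1/17).
The Hessian has h_{tt} = 2, h_{xx} = -8, h_{tx} = -1, giving D = -17 < 0, so the point is a saddle point.
h(-43/17, -1/17) = 47/17.

47/17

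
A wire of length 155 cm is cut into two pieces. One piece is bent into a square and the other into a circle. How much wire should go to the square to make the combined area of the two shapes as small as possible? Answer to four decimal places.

86.8154

Let x be the length used for the square. Square side x/4; circle radius (155−x)/(2π).
A(x) = (x/4)² + π·((155−x)/(2π))² = x²/16 + (155−x)²/(4π) for 0 ≤ x ≤ 155. A'(x) = x/8 − (155−x)/(2π) = 0 gives x = 4·155/(π+4) ≈ 86.8154.
A'' = 1/8 + 1/(2π) > 0, so this gives the minimum combined area; x ≈ 86.8154 cm to the square.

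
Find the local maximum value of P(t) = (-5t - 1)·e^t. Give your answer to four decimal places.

1.5060

By the product rule, P'(t) = (-5t - 6)·e^t. Since e^t > 0, the only critical point is t = -6/5.
P''(-6/5) has the same sign as -5 < 0, so this is a local maximum.
P(-6/5) = (5)·e^(-6/5) ≈ 1.5060.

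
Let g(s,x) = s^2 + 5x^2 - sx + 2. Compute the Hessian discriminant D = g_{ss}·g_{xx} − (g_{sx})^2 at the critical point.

19

∂g/∂s = 2s - x = 0 and ∂g/∂x = -s + 10x = 0, so (s, x) = (0, 0).
The Hessian has g_{ss} = 2, g_{xx} = 10, g_{sx} = -1, giving D = 19 > 0 with g_{ss} > 0, so the point is a local minimum.
D = (2)·(10) − (-1)^2 = 19.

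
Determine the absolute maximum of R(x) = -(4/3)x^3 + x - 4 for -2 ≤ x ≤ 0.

14/3

R'(x) = -4x^2 + 1, whose only zero in [-2, 0] is x = -1/2.
Evaluating at the critical points and endpoints: R(-2) = 14/3,  R(-1/2) = -13/3,  R(0) = -4.
So the maximum is R(-2) = 14/3.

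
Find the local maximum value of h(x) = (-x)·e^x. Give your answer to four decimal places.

Differentiating with the product rule gives h'(x) = (-x - 1)·e^x. Since e^x > 0, the only critical point is x = -1.
h''(-1) has the same sign as -1 < 0, so this is a local maximum.
h(-1) = (1)·e^(-1) ≈ 0.3679.

0.3679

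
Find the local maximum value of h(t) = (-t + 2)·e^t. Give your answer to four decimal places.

h'(t) = (-1)·e^t + (-t + 2)·1·e^t = (-t + 1)·e^t. Since e^t > 0, the only critical point is t = 1.
h''(1) has the same sign as -1 < 0, so this is a local maximum.
h(1) = (1)·e^(1) ≈ 2.7183.

2.7183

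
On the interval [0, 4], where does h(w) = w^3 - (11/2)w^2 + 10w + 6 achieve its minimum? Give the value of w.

0

The derivative is 3w^2 - 11w + 10, which vanishes at w = 5/3 and w = 2.
Evaluating at the critical points and endpoints: h(0) = 6, h(5/3) = 649/54, h(2) = 12, h(4) = 22.
So the minimum is h(0) = 6.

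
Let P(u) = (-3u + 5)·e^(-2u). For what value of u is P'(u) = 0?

13/6

Differentiating with the product rule gives P'(u) = (6u - 13)·e^(-2u). Since e^(-2u) > 0, the only critical point is u = 13/6.
P''(13/6) has the same sign as 6 > 0, so this is a local minimum.
P(13/6) = (-3/2)·e^(-13/3) ≈ -0.0197.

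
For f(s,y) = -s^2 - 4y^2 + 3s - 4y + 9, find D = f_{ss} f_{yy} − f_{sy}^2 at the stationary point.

16

∂f/∂s = -2s + 3 = 0 and ∂f/∂y = -8y - 4 = 0, so (s, y) = (3/2, -1/2).
The Hessian has f_{ss} = -2, f_{yy} = -8, f_{sy} = 0, giving D = 16 > 0 with f_{ss} < 0, so the point is a local maximum.
D = (-2)·(-8) − (0)^2 = 16.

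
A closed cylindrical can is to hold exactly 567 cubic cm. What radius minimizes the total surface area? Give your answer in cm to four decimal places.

With radius r and height h, πr²h = 567 so h = 567/(πr²), and S(r) = 2πr² + 2πrh = 2πr² + 2·567/r.
S'(r) = 4πr − 2·567/r² = 0 ⇒ r³ = 567/(2π), so r ≈ 4.4854 and h = 2r ≈ 8.9708.
S''(r) = 4π + 4·567/r³ > 0, so this is the minimum; S ≈ 379.2305.

4.4854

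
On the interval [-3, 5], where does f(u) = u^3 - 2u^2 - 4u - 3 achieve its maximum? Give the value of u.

5

The derivative is 3u^2 - 4u - 4, which vanishes at u = -2/3 and u = 2.
Compare values at every candidate in [-3, 5]: f(-3) = -36, f(-2/3) = -41/27, f(2) = -11, f(5) = 52.
Hence the absolute maximum is 52 at u = 5.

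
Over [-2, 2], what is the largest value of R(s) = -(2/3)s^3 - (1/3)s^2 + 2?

6

Differentiating, R'(s) = -2s^2 - (2/3)s; which vanishes at s = -1/3 and s = 0.
Candidates: R(-2) = 6,  R(-1/3) = 161/81,  R(0) = 2,  R(2) = -14/3.
Hence the absolute maximum is 6 at s = -2.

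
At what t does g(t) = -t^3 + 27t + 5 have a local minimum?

g'(t) = -3t^2 + 27. Setting g'(t) = 0 gives t ∈ {-3, 3}.
Since g''(t) = -6t, we get g''(-3) = 18 > 0 ⇒ local minimum; g''(3) = -18 < 0 ⇒ local maximum.
The local minimum is g(-3) = -49.

-3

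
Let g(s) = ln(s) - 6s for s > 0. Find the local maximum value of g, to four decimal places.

-2.7918

g'(s) = 1/s − 6 = 0 gives s = 1/6.
g''(s) = -1/s², which is negative for s > 0, so this is a local maximum.
g(1/6) = 1·ln(1/6) - 1 ≈ -2.7918.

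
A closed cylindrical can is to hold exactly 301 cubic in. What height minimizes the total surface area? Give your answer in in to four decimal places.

7.2637

With radius r and height h, πr²h = 301 so h = 301/(πr²), and S(r) = 2πr² + 2πrh = 2πr² + 2·301/r.
S'(r) = 4πr − 2·301/r² = 0 ⇒ r³ = 301/(2π), so r ≈ 3.6319 and h = 2r ≈ 7.2637.
S''(r) = 4π + 4·301/r³ > 0, so this is the minimum; S ≈ 248.6331.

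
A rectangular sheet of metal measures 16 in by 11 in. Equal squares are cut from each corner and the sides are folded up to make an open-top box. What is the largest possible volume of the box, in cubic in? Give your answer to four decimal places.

With cut size x, the volume is V(x) = x(16 − 2x)(11 − 2x) for 0 < x < 5.5.
V'(x) = 12x^2 − 108x + 176. Setting V'(x) = 0 gives x ≈ 2.1371 (the root in (0, 5.5)).
V''(x) = 24x − 108 is negative there, so this is the maximum; V ≈ 168.5432.

168.5432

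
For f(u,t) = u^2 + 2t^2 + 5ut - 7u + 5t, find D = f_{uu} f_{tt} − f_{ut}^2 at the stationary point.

∂f/∂u = 2u + 5t - 7 = 0 and ∂f/∂t = 5u + 4t + 5 = 0, so (u, t) = (-53/17, 45/17).
The Hessian has f_{uu} = 2, f_{tt} = 4, f_{ut} = 5, giving D = -17 < 0, so the point is a saddle point.
D = (2)·(4) − (5)^2 = -17.

-17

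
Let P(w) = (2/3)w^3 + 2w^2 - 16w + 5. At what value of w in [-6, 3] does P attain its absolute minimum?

2

The derivative is 2w^2 + 4w - 16, which vanishes at w = -4 and w = 2.
Evaluating at the critical points and endpoints: P(-6) = 29,  P(-4) = 175/3,  P(2) = -41/3,  P(3) = -7.
So the minimum is P(2) = -41/3.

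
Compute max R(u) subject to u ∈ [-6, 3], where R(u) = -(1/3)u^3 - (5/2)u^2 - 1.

R'(u) = -u^2 - 5u, which vanishes at u = -5 and u = 0.
Compare values at every candidate in [-6, 3]: R(-6) = -19, R(-5) = -131/6, R(0) = -1, R(3) = -65/2.
The maximum over the interval is -1, attained at u = 0.

-1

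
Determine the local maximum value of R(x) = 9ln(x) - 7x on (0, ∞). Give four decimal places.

R'(x) = 9/x − 7 = 0 gives x = 9/7.
R''(x) = -9/x², which is negative for x > 0, so this is a local maximum.
R(9/7) = 9·ln(9/7) - 9 ≈ -6.7382.

-6.7382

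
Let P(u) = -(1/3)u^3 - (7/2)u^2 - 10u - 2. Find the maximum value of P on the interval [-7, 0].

The derivative is -u^2 - 7u - 10, which vanishes at u = -5 and u = -2.
Compare values at every candidate in [-7, 0]: P(-7) = 65/6, P(-5) = 13/6, P(-2) = 20/3, P(0) = -2.
The maximum over the interval is 65/6, attained at u = -7.

65/6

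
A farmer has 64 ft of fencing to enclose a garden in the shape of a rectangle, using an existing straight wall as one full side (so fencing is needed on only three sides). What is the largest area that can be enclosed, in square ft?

512

Let the sides perpendicular to the wall have length x and the parallel side y, so 2x + y = 64 and the area is A = xy = x(64 − 2x).
A'(x) = 64 − 4x = 0 gives x = 16, and A''(x) = −4 < 0 confirms a maximum.
Then y = 64 − 2·16 = 32 and A = 512.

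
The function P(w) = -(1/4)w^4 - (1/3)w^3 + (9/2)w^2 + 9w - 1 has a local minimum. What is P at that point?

-65/12

P'(w) = -w^3 - w^2 + 9w + 9 = 0 at w = -3, -1, 3.
P''(w) = -3w^2 - 2w + 9. P''(-3) = -12 < 0 ⇒ local maximum; P''(-1) = 8 > 0 ⇒ local minimum; P''(3) = -24 < 0 ⇒ local maximum.
The local minimum is P(-1) = -65/12.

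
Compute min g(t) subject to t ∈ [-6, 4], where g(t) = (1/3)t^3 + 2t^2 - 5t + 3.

Differentiating, g'(t) = t^2 + 4t - 5; which vanishes at t = -5 and t = 1.
Candidates: g(-6) = 33,  g(-5) = 109/3,  g(1) = 1/3,  g(4) = 109/3.
Hence the absolute minimum is 1/3 at t = 1.

1/3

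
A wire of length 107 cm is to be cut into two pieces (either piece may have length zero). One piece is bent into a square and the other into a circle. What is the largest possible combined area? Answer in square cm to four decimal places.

Let x be the length used for the square. Square side x/4; circle radius (107−x)/(2π).
A(x) = (x/4)² + π·((107−x)/(2π))² = x²/16 + (107−x)²/(4π) for 0 ≤ x ≤ 107. A'(x) = x/8 − (107−x)/(2π) = 0 gives x = 4·107/(π+4) ≈ 59.9306.
A'' > 0, so the interior critical point is a minimum; the maximum is at an endpoint. A(0) = 911.0825 and A(107) = 715.5625, so the largest area is 911.0825.

911.0825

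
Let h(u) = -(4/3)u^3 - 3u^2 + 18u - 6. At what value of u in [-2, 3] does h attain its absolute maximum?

3/2

h'(u) = -4u^2 - 6u + 18, whose only zero in [-2, 3] is u = 3/2.
Evaluating at the critical points and endpoints: h(-2) = -130/3,  h(3/2) = 39/4,  h(3) = -15.
So the maximum is h(3/2) = 39/4.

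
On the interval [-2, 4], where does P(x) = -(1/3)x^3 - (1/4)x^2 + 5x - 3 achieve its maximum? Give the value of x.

2

Differentiating, P'(x) = -x^2 - (1/2)x + 5; whose only zero in [-2, 4] is x = 2.
Compare values at every candidate in [-2, 4]: P(-2) = -34/3, P(2) = 10/3, P(4) = -25/3.
The maximum over the interval is 10/3, attained at x = 2.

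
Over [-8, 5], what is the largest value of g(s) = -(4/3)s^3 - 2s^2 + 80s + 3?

617/3

Differentiating, g'(s) = -4s^2 - 4s + 80; which vanishes at s = -5 and s = 4.
Candidates: g(-8) = -247/3,  g(-5) = -841/3,  g(4) = 617/3,  g(5) = 559/3.
The maximum over the interval is 617/3, attained at s = 4.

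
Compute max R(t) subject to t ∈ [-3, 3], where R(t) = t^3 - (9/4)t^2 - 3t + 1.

29/16

R'(t) = 3t^2 - (9/2)t - 3, which vanishes at t = -1/2 and t = 2.
Candidates: R(-3) = -149/4, R(-1/2) = 29/16, R(2) = -6, R(3) = -5/4.
The maximum over the interval is 29/16, attained at t = -1/2.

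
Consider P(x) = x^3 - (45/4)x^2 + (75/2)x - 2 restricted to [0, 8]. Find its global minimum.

-2

Differentiating, P'(x) = 3x^2 - (45/2)x + 75/2; which vanishes at x = 5/2 and x = 5.
Candidates: P(0) = -2; P(5/2) = 593/16; P(5) = 117/4; P(8) = 90.
Hence the absolute minimum is -2 at x = 0.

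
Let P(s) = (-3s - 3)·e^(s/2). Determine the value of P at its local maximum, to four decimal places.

1.3388

P'(s) = (-3)·e^(s/2) + (-3s - 3)·(1/2)·e^(s/2) = (-(3/2)s - 9/2)·e^(s/2). Since e^(s/2) > 0, the only critical point is s = -3.
P''(-3) has the same sign as -3/2 < 0, so this is a local maximum.
P(-3) = (6)·e^(-3/2) ≈ 1.3388.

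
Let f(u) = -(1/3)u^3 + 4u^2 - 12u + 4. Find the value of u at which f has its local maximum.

6

f'(u) = -u^2 + 8u - 12. Setting f'(u) = 0 gives u ∈ {2, 6}.
Second-derivative test with f''(u) = -2u + 8: f''(2) = 4 > 0 ⇒ local minimum; f''(6) = -4 < 0 ⇒ local maximum.
Thus f has its local maximum at u = 6, with value 4.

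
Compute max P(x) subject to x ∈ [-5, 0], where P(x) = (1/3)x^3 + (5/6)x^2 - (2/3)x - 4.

-2

P'(x) = x^2 + (5/3)x - 2/3, whose only zero in [-5, 0] is x = -2.
Candidates: P(-5) = -43/2,  P(-2) = -2,  P(0) = -4.
Hence the absolute maximum is -2 at x = -2.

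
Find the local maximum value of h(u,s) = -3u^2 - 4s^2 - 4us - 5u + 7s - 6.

195/32

∂h/∂u = -6u - 4s - 5 = 0 and ∂h/∂s = -4u - 8s + 7 = 0, so (u, s) = (-17/8, 31/16).
The Hessian has h_{uu} = -6, h_{ss} = -8, h_{us} = -4, giving D = 32 > 0 with h_{uu} < 0, so the point is a local maximum.
h(-17/8, 31/16) = 195/32.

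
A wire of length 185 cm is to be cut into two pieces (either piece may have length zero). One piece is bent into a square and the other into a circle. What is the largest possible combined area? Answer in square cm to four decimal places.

2723.5390

Let x be the length used for the square. Square side x/4; circle radius (185−x)/(2π).
A(x) = (x/4)² + π·((185−x)/(2π))² = x²/16 + (185−x)²/(4π) for 0 ≤ x ≤ 185. A'(x) = x/8 − (185−x)/(2π) = 0 gives x = 4·185/(π+4) ≈ 103.6183.
A'' > 0, so the interior critical point is a minimum; the maximum is at an endpoint. A(0) = 2723.5390 and A(185) = 2139.0625, so the largest area is 2723.5390.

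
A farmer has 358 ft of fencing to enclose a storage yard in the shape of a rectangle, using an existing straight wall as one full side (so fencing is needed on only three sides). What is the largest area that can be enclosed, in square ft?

Let the sides perpendicular to the wall have length x and the parallel side y, so 2x + y = 358 and the area is A = xy = x(358 − 2x).
A'(x) = 358 − 4x = 0 gives x = 179/2, and A''(x) = −4 < 0 confirms a maximum.
Then y = 358 − 2·179/2 = 179 and A = 32041/2.

32041/2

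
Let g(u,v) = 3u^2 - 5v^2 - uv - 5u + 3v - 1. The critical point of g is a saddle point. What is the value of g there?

-174/61

∂g/∂u = 6u - v - 5 = 0 and ∂g/∂v = -u - 10v + 3 = 0, so (u, v) = (53/61, 13/61).
The Hessian has g_{uu} = 6, g_{vv} = -10, g_{uv} = -1, giving D = -61 < 0, so the point is a saddle point.
g(53/61, 13/61) = -174/61.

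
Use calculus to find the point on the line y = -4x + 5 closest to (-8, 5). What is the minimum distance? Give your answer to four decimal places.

7.7611

Minimize D(x)^2 = (x + 8)^2 + (-4x)^2.
d/dx[D^2] = 2(x + 8) + 2·(-4)·(-4x) = 0 ⇒ x = -8/17.
Then y = 117/17 and the distance is √(1024/17) ≈ 7.7611.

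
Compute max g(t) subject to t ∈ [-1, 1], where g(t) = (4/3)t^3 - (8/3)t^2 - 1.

The derivative is 4t^2 - (16/3)t, whose only zero in [-1, 1] is t = 0.
Compare values at every candidate in [-1, 1]: g(-1) = -5,  g(0) = -1,  g(1) = -7/3.
The maximum over the interval is -1, attained at t = 0.

-1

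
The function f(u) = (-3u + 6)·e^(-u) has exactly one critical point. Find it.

3

Differentiating with the product rule gives f'(u) = (3u - 9)·e^(-u). Since e^(-u) > 0, the only critical point is u = 3.
f''(3) has the same sign as 3 > 0, so this is a local minimum.
f(3) = (-3)·e^(-3) ≈ -0.1494.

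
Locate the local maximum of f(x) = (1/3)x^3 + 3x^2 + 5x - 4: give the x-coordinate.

Critical points: f'(x) = x^2 + 6x + 5 vanishes at x = -5, -1.
Second-derivative test with f''(x) = 2x + 6: f''(-5) = -4 < 0 ⇒ local maximum; f''(-1) = 4 > 0 ⇒ local minimum.
So the local maximum value is f(-5) = 13/3.

-5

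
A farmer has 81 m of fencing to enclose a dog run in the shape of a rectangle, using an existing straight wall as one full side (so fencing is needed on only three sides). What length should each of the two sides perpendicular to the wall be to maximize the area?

Let the sides perpendicular to the wall have length x and the parallel side y, so 2x + y = 81 and the area is A = xy = x(81 − 2x).
A'(x) = 81 − 4x = 0 gives x = 81/4, and A''(x) = −4 < 0 confirms a maximum.
Then y = 81 − 2·81/4 = 81/2 and A = 6561/8.

81/4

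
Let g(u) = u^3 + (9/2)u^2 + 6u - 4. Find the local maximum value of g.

-6

g'(u) = 3u^2 + 9u + 6 = 0 at u = -2, -1.
Second-derivative test with g''(u) = 6u + 9: g''(-2) = -3 < 0 ⇒ local maximum; g''(-1) = 3 > 0 ⇒ local minimum.
So the local maximum value is g(-2) = -6.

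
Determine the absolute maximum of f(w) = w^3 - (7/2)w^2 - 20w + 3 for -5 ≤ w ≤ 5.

1187/54

Differentiating, f'(w) = 3w^2 - 7w - 20; which vanishes at w = -5/3 and w = 4.
Candidates: f(-5) = -219/2,  f(-5/3) = 1187/54,  f(4) = -69,  f(5) = -119/2.
Hence the absolute maximum is 1187/54 at w = -5/3.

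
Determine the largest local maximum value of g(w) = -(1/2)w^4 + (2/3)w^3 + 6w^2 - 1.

Critical points: g'(w) = -2w^3 + 2w^2 + 12w vanishes at w = -2, 0, 3.
Second-derivative test with g''(w) = -6w^2 + 4w + 12: g''(-2) = -20 < 0 ⇒ local maximum; g''(0) = 12 > 0 ⇒ local minimum; g''(3) = -30 < 0 ⇒ local maximum.
So the largest local maximum value is g(3) = 61/2.

61/2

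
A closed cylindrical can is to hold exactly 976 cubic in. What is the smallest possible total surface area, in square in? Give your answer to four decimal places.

With radius r and height h, πr²h = 976 so h = 976/(πr²), and S(r) = 2πr² + 2πrh = 2πr² + 2·976/r.
S'(r) = 4πr − 2·976/r² = 0 ⇒ r³ = 976/(2π), so r ≈ 5.3756 and h = 2r ≈ 10.7511.
S''(r) = 4π + 4·976/r³ > 0, so this is the minimum; S ≈ 544.6879.

544.6879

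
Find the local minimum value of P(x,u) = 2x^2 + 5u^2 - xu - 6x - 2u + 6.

∂P/∂x = 4x - u - 6 = 0 and ∂P/∂u = -x + 10u - 2 = 0, so (x, u) = (62/39, 14/39).
The Hessian has P_{xx} = 4, P_{uu} = 10, P_{xu} = -1, giving D = 39 > 0 with P_{xx} > 0, so the point is a local minimum.
P(62/39, 14/39) = 34/39.

34/39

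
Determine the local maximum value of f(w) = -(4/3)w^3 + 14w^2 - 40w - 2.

f'(w) = -4w^2 + 28w - 40 = 0 at w = 2, 5.
f''(w) = -8w + 28. f''(2) = 12 > 0 ⇒ local minimum; f''(5) = -12 < 0 ⇒ local maximum.
Thus f has its local maximum at w = 5, with value -56/3.

-56/3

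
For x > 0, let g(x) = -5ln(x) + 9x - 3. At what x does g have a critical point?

g'(x) = -5/x + 9 = 0 gives x = 5/9.
g''(x) = 5/x², which is positive for x > 0, so this is a local minimum.
g(5/9) = -5·ln(5/9) + 5 - 3 ≈ 4.9389.

5/9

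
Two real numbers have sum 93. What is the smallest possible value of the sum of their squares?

With a + b = 93, a^2 + b^2 = a^2 + (93 − a)^2.
The derivative 2a − 2(93 − a) = 4a − 186 vanishes at a = 93/2; second derivative 4 > 0, a minimum.
The minimum is 2·(93/2)^2 = 8649/2.

8649/2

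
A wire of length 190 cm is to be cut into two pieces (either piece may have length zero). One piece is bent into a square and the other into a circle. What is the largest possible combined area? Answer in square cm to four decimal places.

Let x be the length used for the square. Square side x/4; circle radius (190−x)/(2π).
A(x) = (x/4)² + π·((190−x)/(2π))² = x²/16 + (190−x)²/(4π) for 0 ≤ x ≤ 190. A'(x) = x/8 − (190−x)/(2π) = 0 gives x = 4·190/(π+4) ≈ 106.4188.
A'' > 0, so the interior critical point is a minimum; the maximum is at an endpoint. A(0) = 2872.7467 and A(190) = 2256.2500, so the largest area is 2872.7467.

2872.7467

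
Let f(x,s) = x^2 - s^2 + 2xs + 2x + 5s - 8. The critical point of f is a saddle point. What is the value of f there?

-63/8

∂f/∂x = 2x + 2s + 2 = 0 and ∂f/∂s = 2x - 2s + 5 = 0, so (x, s) = (-7/4, 3/4).
The Hessian has f_{xx} = 2, f_{ss} = -2, f_{xs} = 2, giving D = -8 < 0, so the point is a saddle point.
f(-7/4, 3/4) = -63/8.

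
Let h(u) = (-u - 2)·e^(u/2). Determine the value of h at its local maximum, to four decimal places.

0.2707

Differentiating with the product rule gives h'(u) = (-(1/2)u - 2)·e^(u/2). Since e^(u/2) > 0, the only critical point is u = -4.
h''(-4) has the same sign as -1/2 < 0, so this is a local maximum.
h(-4) = (2)·e^(-2) ≈ 0.2707.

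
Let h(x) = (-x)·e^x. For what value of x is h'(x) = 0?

Differentiating with the product rule gives h'(x) = (-x - 1)·e^x. Since e^x > 0, the only critical point is x = -1.
h''(-1) has the same sign as -1 < 0, so this is a local maximum.
h(-1) = (1)·e^(-1) ≈ 0.3679.

-1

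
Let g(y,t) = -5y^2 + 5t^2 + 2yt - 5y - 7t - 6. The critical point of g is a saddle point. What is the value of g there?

∂g/∂y = -10y + 2t - 5 = 0 and ∂g/∂t = 2y + 10t - 7 = 0, so (y, t) = (-9/26, 10/13).
The Hessian has g_{yy} = -10, g_{tt} = 10, g_{yt} = 2, giving D = -104 < 0, so the point is a saddle point.
g(-9/26, 10/13) = -407/52.

-407/52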